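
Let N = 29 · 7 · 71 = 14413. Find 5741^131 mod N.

260

Mod 29: 5741 ≡ 28; by Fermat, exponent reduces to 131 mod 28 = 19; 28^19 ≡ 28 (mod 29).
Mod 7: 5741 ≡ 1; by Fermat, exponent reduces to 131 mod 6 = 5; 1^5 ≡ 1 (mod 7).
Mod 71: 5741 ≡ 61; by Fermat, exponent reduces to 131 mod 70 = 61; 61^61 ≡ 47 (mod 71).
Combine by CRT: x ≡ 28 (mod 29), x ≡ 1 (mod 7), x ≡ 47 (mod 71) ⇒ x ≡ 260 (mod 14413).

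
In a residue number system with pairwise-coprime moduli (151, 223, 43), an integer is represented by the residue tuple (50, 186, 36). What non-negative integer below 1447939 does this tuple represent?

1197027

Combine the congruences pairwise.
From x ≡ 50 (mod 151) write x = 50 + 151t. Substituting into x ≡ 186 (mod 223) gives 151t ≡ 136 (mod 223), and since 151⁻¹ ≡ 96 (mod 223), t ≡ 122. Hence x ≡ 50 + 151·122 = 18472 (mod 33673).
From x ≡ 18472 (mod 33673) write x = 18472 + 33673t. Substituting into x ≡ 36 (mod 43) gives 33673t ≡ 11 (mod 43), and since 4⁻¹ ≡ 11 (mod 43), t ≡ 35. Hence x ≡ 18472 + 33673·35 = 1197027 (mod 1447939).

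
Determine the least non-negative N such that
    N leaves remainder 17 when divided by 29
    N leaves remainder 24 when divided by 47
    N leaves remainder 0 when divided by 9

The moduli are pairwise coprime; M = 29·47·9 = 12267.
M/29 = 423; 423 ≡ 17 (mod 29); 17·12 ≡ 1, so inverse 12.
M/47 = 261; 261 ≡ 26 (mod 47); 26·38 ≡ 1, so inverse 38.
M/9 = 1363; 1363 ≡ 4 (mod 9); 4·7 ≡ 1, so inverse 7.
N ≡ 17·423·12 + 24·261·38 + 0·1363·7 = 324324.
324324 mod 12267 = 5382.

5382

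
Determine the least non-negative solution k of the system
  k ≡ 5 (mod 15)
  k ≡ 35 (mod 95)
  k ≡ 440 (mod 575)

19415

gcd(15, 95) = 5 and 5 | (35 − 5), so the pair is consistent; merging gives k ≡ 35 (mod 285), where 285 = lcm(15, 95).
gcd(285, 575) = 5 and 5 | (440 − 35), so the pair is consistent; merging gives k ≡ 19415 (mod 32775), where 32775 = lcm(285, 575).
The solution is unique modulo lcm(15, 95, 575) = 32775.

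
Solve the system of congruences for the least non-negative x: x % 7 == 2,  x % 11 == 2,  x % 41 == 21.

2235

Combine the congruences pairwise.
From x ≡ 2 (mod 7) write x = 2 + 7t. Substituting into x ≡ 2 (mod 11) gives 7t ≡ 0 (mod 11), and since 7⁻¹ ≡ 8 (mod 11), t ≡ 0. Hence x ≡ 2 + 7·0 = 2 (mod 77).
From x ≡ 2 (mod 77) write x = 2 + 77t. Substituting into x ≡ 21 (mod 41) gives 77t ≡ 19 (mod 41), and since 36⁻¹ ≡ 8 (mod 41), t ≡ 29. Hence x ≡ 2 + 77·29 = 2235 (mod 3157).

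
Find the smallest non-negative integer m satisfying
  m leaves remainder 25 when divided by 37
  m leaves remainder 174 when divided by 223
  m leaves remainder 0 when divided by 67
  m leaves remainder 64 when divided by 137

45537220

The moduli are pairwise coprime; N = 37·223·67·137 = 75735929.
N/37 = 2046917; 2046917 ≡ 3 (mod 37); 3·25 ≡ 1, so inverse 25.
N/223 = 339623; 339623 ≡ 217 (mod 223); 217·37 ≡ 1, so inverse 37.
N/67 = 1130387; 1130387 ≡ 30 (mod 67); 30·38 ≡ 1, so inverse 38.
N/137 = 552817; 552817 ≡ 22 (mod 137); 22·81 ≡ 1, so inverse 81.
m ≡ 25·2046917·25 + 174·339623·37 + 0·1130387·38 + 64·552817·81 = 6331619327.
6331619327 mod 75735929 = 45537220.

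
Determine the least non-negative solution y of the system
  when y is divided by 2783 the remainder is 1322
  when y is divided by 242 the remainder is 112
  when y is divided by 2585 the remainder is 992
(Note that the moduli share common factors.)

gcd(2783, 242) = 121 and 121 | (112 − 1322), so the pair is consistent; merging gives y ≡ 1322 (mod 5566), where 5566 = lcm(2783, 242).
gcd(5566, 2585) = 11 and 11 | (992 − 1322), so the pair is consistent; merging gives y ≡ 1086692 (mod 1308010), where 1308010 = lcm(5566, 2585).
The solution is unique modulo lcm(2783, 242, 2585) = 1308010.

1086692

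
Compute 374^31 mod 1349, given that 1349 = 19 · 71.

357

Mod 19: 374 ≡ 13; by Fermat, exponent reduces to 31 mod 18 = 13; 13^13 ≡ 15 (mod 19).
Mod 71: 374 ≡ 19; 19^31 ≡ 2 (mod 71).
Combine by CRT: x ≡ 15 (mod 19), x ≡ 2 (mod 71) ⇒ x ≡ 357 (mod 1349).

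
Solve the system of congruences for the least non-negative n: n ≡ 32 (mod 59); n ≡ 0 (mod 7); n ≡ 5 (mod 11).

1743

Combine the congruences pairwise.
From n ≡ 32 (mod 59) write n = 32 + 59t. Substituting into n ≡ 0 (mod 7) gives 59t ≡ 3 (mod 7), and since 3⁻¹ ≡ 5 (mod 7), t ≡ 1. Hence n ≡ 32 + 59·1 = 91 (mod 413).
From n ≡ 91 (mod 413) write n = 91 + 413t. Substituting into n ≡ 5 (mod 11) gives 413t ≡ 2 (mod 11), and since 6⁻¹ ≡ 2 (mod 11), t ≡ 4. Hence n ≡ 91 + 413·4 = 1743 (mod 4543).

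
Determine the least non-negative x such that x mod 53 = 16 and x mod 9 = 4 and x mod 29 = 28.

5422

The moduli are pairwise coprime; N = 53·9·29 = 13833.
N/53 = 261; 261 ≡ 49 (mod 53); 49·13 ≡ 1, so inverse 13.
N/9 = 1537; 1537 ≡ 7 (mod 9); 7·4 ≡ 1, so inverse 4.
N/29 = 477; 477 ≡ 13 (mod 29); 13·9 ≡ 1, so inverse 9.
x ≡ 16·261·13 + 4·1537·4 + 28·477·9 = 199084.
199084 mod 13833 = 5422.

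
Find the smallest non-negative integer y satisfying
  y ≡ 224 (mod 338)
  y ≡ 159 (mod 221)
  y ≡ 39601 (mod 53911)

1387376

Combine the congruences pairwise.
gcd(338, 221) = 13 and 13 | (159 − 224), so the pair is consistent; merging gives y ≡ 2590 (mod 5746), where 5746 = lcm(338, 221).
gcd(5746, 53911) = 169 and 169 | (39601 − 2590), so the pair is consistent; merging gives y ≡ 1387376 (mod 1832974), where 1832974 = lcm(5746, 53911).
The solution is unique modulo lcm(338, 221, 53911) = 1832974.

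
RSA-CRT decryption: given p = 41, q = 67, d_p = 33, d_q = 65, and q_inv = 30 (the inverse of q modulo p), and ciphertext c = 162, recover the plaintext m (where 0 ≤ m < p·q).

m₁ = c^(d_p) mod p: c ≡ 39 (mod 41), and 39^33 mod 41 = 8.
m₂ = c^(d_q) mod q: c ≡ 28 (mod 67), and 28^65 mod 67 = 12.
h = q_inv·(m₁ − m₂) mod p = 30·(8 − 12) mod 41 = 3.
m = m₂ + h·q = 12 + 3·67 = 213.

213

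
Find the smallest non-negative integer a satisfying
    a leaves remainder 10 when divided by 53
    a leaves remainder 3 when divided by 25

328

From a ≡ 10 (mod 53) write a = 10 + 53t. Substituting into a ≡ 3 (mod 25) gives 53t ≡ 18 (mod 25), and since 3⁻¹ ≡ 17 (mod 25), t ≡ 6. Hence a ≡ 10 + 53·6 = 328 (mod 1325).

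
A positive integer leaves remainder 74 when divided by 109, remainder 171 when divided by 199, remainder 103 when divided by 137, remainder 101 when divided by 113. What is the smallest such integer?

155621554

From m ≡ 74 (mod 109) write m = 74 + 109t. Substituting into m ≡ 171 (mod 199) gives 109t ≡ 97 (mod 199), and since 109⁻¹ ≡ 42 (mod 199), t ≡ 94. Hence m ≡ 74 + 109·94 = 10320 (mod 21691).
From m ≡ 10320 (mod 21691) write m = 10320 + 21691t. Substituting into m ≡ 103 (mod 137) gives 21691t ≡ 58 (mod 137), and since 45⁻¹ ≡ 67 (mod 137), t ≡ 50. Hence m ≡ 10320 + 21691·50 = 1094870 (mod 2971667).
From m ≡ 1094870 (mod 2971667) write m = 1094870 + 2971667t. Substituting into m ≡ 101 (mod 113) gives 2971667t ≡ 88 (mod 113), and since 106⁻¹ ≡ 16 (mod 113), t ≡ 52. Hence m ≡ 1094870 + 2971667·52 = 155621554 (mod 335798371).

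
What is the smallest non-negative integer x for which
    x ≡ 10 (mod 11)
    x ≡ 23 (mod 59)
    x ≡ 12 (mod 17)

318

The moduli are pairwise coprime; N = 11·59·17 = 11033.
N/11 = 1003; 1003 ≡ 2 (mod 11); 2·6 ≡ 1, so inverse 6.
N/59 = 187; 187 ≡ 10 (mod 59); 10·6 ≡ 1, so inverse 6.
N/17 = 649; 649 ≡ 3 (mod 17); 3·6 ≡ 1, so inverse 6.
x ≡ 10·1003·6 + 23·187·6 + 12·649·6 = 132714.
132714 mod 11033 = 318.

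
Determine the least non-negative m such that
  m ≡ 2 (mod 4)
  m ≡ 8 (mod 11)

From m ≡ 2 (mod 4) write m = 2 + 4t. Substituting into m ≡ 8 (mod 11) gives 4t ≡ 6 (mod 11), and since 4⁻¹ ≡ 3 (mod 11), t ≡ 7. Hence m ≡ 2 + 4·7 = 30 (mod 44).

30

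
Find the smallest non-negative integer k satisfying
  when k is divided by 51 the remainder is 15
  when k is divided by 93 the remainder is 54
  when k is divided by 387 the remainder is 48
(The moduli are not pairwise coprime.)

67386

gcd(51, 93) = 3 and 3 | (54 − 15), so the pair is consistent; merging gives k ≡ 984 (mod 1581), where 1581 = lcm(51, 93).
gcd(1581, 387) = 3 and 3 | (48 − 984), so the pair is consistent; merging gives k ≡ 67386 (mod 203949), where 203949 = lcm(1581, 387).
The solution is unique modulo lcm(51, 93, 387) = 203949.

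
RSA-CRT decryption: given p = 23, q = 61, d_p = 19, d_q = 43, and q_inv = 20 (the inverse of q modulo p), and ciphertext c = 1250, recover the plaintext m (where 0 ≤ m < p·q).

m₁ = c^(d_p) mod p: c ≡ 8 (mod 23), and 8^19 mod 23 = 4.
m₂ = c^(d_q) mod q: c ≡ 30 (mod 61), and 30^43 mod 61 = 17.
h = q_inv·(m₁ − m₂) mod p = 20·(4 − 17) mod 23 = 16.
m = m₂ + h·q = 17 + 16·61 = 993.

993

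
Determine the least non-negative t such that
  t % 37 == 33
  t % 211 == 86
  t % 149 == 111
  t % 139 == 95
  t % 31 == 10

3469639143

From t ≡ 33 (mod 37) write t = 33 + 37s. Substituting into t ≡ 86 (mod 211) gives 37s ≡ 53 (mod 211), and since 37⁻¹ ≡ 154 (mod 211), s ≡ 144. Hence t ≡ 33 + 37·144 = 5361 (mod 7807).
From t ≡ 5361 (mod 7807) write t = 5361 + 7807s. Substituting into t ≡ 111 (mod 149) gives 7807s ≡ 114 (mod 149), and since 59⁻¹ ≡ 48 (mod 149), s ≡ 108. Hence t ≡ 5361 + 7807·108 = 848517 (mod 1163243).
From t ≡ 848517 (mod 1163243) write t = 848517 + 1163243s. Substituting into t ≡ 95 (mod 139) gives 1163243s ≡ 34 (mod 139), and since 91⁻¹ ≡ 55 (mod 139), s ≡ 63. Hence t ≡ 848517 + 1163243·63 = 74132826 (mod 161690777).
From t ≡ 74132826 (mod 161690777) write t = 74132826 + 161690777s. Substituting into t ≡ 10 (mod 31) gives 161690777s ≡ 26 (mod 31), and since 16⁻¹ ≡ 2 (mod 31), s ≡ 21. Hence t ≡ 74132826 + 161690777·21 = 3469639143 (mod 5012414087).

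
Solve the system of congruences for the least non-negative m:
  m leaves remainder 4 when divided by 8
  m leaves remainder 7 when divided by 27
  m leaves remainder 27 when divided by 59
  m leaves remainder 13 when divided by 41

71476

The moduli are pairwise coprime; N = 8·27·59·41 = 522504.
N/8 = 65313; 65313 ≡ 1 (mod 8), inverse 1.
N/27 = 19352; 19352 ≡ 20 (mod 27); 20·23 ≡ 1, so inverse 23.
N/59 = 8856; 8856 ≡ 6 (mod 59); 6·10 ≡ 1, so inverse 10.
N/41 = 12744; 12744 ≡ 34 (mod 41); 34·35 ≡ 1, so inverse 35.
m ≡ 4·65313·1 + 7·19352·23 + 27·8856·10 + 13·12744·35 = 11566564.
11566564 mod 522504 = 71476.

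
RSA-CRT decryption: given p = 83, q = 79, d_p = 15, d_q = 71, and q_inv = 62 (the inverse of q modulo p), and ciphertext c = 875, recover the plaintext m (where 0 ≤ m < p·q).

m₁ = c^(d_p) mod p: c ≡ 45 (mod 83), and 45^15 mod 83 = 47.
m₂ = c^(d_q) mod q: c ≡ 6 (mod 79), and 6^71 mod 79 = 77.
h = q_inv·(m₁ − m₂) mod p = 62·(47 − 77) mod 83 = 49.
m = m₂ + h·q = 77 + 49·79 = 3948.

3948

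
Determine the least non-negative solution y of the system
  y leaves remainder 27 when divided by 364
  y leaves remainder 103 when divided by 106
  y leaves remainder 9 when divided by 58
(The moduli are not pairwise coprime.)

48439

Combine the congruences pairwise.
gcd(364, 106) = 2 and 2 | (103 − 27), so the pair is consistent; merging gives y ≡ 9855 (mod 19292), where 19292 = lcm(364, 106).
gcd(19292, 58) = 2 and 2 | (9 − 9855), so the pair is consistent; merging gives y ≡ 48439 (mod 559468), where 559468 = lcm(19292, 58).
The solution is unique modulo lcm(364, 106, 58) = 559468.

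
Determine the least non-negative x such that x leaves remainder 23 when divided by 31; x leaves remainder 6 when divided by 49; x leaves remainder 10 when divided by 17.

The moduli are pairwise coprime; N = 31·49·17 = 25823.
N/31 = 833; 833 ≡ 27 (mod 31); 27·23 ≡ 1, so inverse 23.
N/49 = 527; 527 ≡ 37 (mod 49); 37·4 ≡ 1, so inverse 4.
N/17 = 1519; 1519 ≡ 6 (mod 17); 6·3 ≡ 1, so inverse 3.
x ≡ 23·833·23 + 6·527·4 + 10·1519·3 = 498875.
498875 mod 25823 = 8238.

8238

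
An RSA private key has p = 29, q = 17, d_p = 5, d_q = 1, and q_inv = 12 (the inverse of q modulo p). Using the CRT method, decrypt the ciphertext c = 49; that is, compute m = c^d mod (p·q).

m₁ = c^(d_p) mod p: c ≡ 20 (mod 29), and 20^5 mod 29 = 24.
m₂ = c^(d_q) mod q: c ≡ 15 (mod 17), and 15^1 mod 17 = 15.
h = q_inv·(m₁ − m₂) mod p = 12·(24 − 15) mod 29 = 21.
m = m₂ + h·q = 15 + 21·17 = 372.

372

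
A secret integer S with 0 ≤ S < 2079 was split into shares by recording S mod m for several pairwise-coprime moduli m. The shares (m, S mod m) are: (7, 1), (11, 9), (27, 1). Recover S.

The moduli are pairwise coprime; N = 7·11·27 = 2079.
N/7 = 297; 297 ≡ 3 (mod 7); 3·5 ≡ 1, so inverse 5.
N/11 = 189; 189 ≡ 2 (mod 11); 2·6 ≡ 1, so inverse 6.
N/27 = 77; 77 ≡ 23 (mod 27); 23·20 ≡ 1, so inverse 20.
S ≡ 1·297·5 + 9·189·6 + 1·77·20 = 13231.
13231 mod 2079 = 757.

757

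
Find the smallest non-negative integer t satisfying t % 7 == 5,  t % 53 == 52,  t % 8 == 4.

From t ≡ 5 (mod 7) write t = 5 + 7s. Substituting into t ≡ 52 (mod 53) gives 7s ≡ 47 (mod 53), and since 7⁻¹ ≡ 38 (mod 53), s ≡ 37. Hence t ≡ 5 + 7·37 = 264 (mod 371).
From t ≡ 264 (mod 371) write t = 264 + 371s. Substituting into t ≡ 4 (mod 8) gives 371s ≡ 4 (mod 8), and since 3⁻¹ ≡ 3 (mod 8), s ≡ 4. Hence t ≡ 264 + 371·4 = 1748 (mod 2968).

1748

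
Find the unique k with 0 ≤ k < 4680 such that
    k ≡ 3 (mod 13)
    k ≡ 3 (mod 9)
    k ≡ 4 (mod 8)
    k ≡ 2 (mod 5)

4332

The moduli are pairwise coprime; N = 13·9·8·5 = 4680.
N/13 = 360; 360 ≡ 9 (mod 13); 9·3 ≡ 1, so inverse 3.
N/9 = 520; 520 ≡ 7 (mod 9); 7·4 ≡ 1, so inverse 4.
N/8 = 585; 585 ≡ 1 (mod 8), inverse 1.
N/5 = 936; 936 ≡ 1 (mod 5), inverse 1.
k ≡ 3·360·3 + 3·520·4 + 4·585·1 + 2·936·1 = 13692.
13692 mod 4680 = 4332.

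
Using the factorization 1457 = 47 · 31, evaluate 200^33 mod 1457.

Mod 47: 200 ≡ 12; 12^33 ≡ 8 (mod 47).
Mod 31: 200 ≡ 14; by Fermat, exponent reduces to 33 mod 30 = 3; 14^3 ≡ 16 (mod 31).
Combine by CRT: x ≡ 8 (mod 47), x ≡ 16 (mod 31) ⇒ x ≡ 760 (mod 1457).

760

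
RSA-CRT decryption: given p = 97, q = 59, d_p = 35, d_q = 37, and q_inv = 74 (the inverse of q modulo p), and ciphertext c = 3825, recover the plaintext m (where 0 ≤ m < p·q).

m₁ = c^(d_p) mod p: c ≡ 42 (mod 97), and 42^35 mod 97 = 77.
m₂ = c^(d_q) mod q: c ≡ 49 (mod 59), and 49^37 mod 59 = 15.
h = q_inv·(m₁ − m₂) mod p = 74·(77 − 15) mod 97 = 29.
m = m₂ + h·q = 15 + 29·59 = 1726.

1726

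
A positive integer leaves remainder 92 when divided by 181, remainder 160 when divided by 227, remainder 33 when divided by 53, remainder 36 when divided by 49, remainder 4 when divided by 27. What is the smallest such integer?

The moduli are pairwise coprime; N = 181·227·53·49·27 = 2880979353.
N/181 = 15917013; 15917013 ≡ 54 (mod 181); 54·57 ≡ 1, so inverse 57.
N/227 = 12691539; 12691539 ≡ 196 (mod 227); 196·205 ≡ 1, so inverse 205.
N/53 = 54358101; 54358101 ≡ 29 (mod 53); 29·11 ≡ 1, so inverse 11.
N/49 = 58795497; 58795497 ≡ 5 (mod 49); 5·10 ≡ 1, so inverse 10.
N/27 = 106702939; 106702939 ≡ 19 (mod 27); 19·10 ≡ 1, so inverse 10.
x ≡ 92·15917013·57 + 160·12691539·205 + 33·54358101·11 + 36·58795497·10 + 4·106702939·10 = 544917782515.
544917782515 mod 2880979353 = 412684798.

412684798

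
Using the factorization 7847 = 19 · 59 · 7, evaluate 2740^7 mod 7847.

Mod 19: 2740 ≡ 4; 4^7 ≡ 6 (mod 19).
Mod 59: 2740 ≡ 26; 26^7 ≡ 51 (mod 59).
Mod 7: 2740 ≡ 3; by Fermat, exponent reduces to 7 mod 6 = 1; 3^1 ≡ 3 (mod 7).
Combine by CRT: x ≡ 6 (mod 19), x ≡ 51 (mod 59), x ≡ 3 (mod 7) ⇒ x ≡ 4889 (mod 7847).

4889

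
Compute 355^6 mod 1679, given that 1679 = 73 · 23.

995

Mod 73: 355 ≡ 63; 63^6 ≡ 46 (mod 73).
Mod 23: 355 ≡ 10; 10^6 ≡ 6 (mod 23).
Combine by CRT: x ≡ 46 (mod 73), x ≡ 6 (mod 23) ⇒ x ≡ 995 (mod 1679).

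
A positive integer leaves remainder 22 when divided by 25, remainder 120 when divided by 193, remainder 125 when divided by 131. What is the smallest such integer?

335747

The moduli are pairwise coprime; N = 25·193·131 = 632075.
N/25 = 25283; 25283 ≡ 8 (mod 25); 8·22 ≡ 1, so inverse 22.
N/193 = 3275; 3275 ≡ 187 (mod 193); 187·32 ≡ 1, so inverse 32.
N/131 = 4825; 4825 ≡ 109 (mod 131); 109·125 ≡ 1, so inverse 125.
t ≡ 22·25283·22 + 120·3275·32 + 125·4825·125 = 100203597.
100203597 mod 632075 = 335747.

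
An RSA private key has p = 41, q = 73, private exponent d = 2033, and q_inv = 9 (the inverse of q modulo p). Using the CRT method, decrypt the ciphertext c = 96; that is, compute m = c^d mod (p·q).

d_p = d mod (p−1) = 2033 mod 40 = 33; d_q = d mod (q−1) = 17.
m₁ = c^(d_p) mod p: c ≡ 14 (mod 41), and 14^33 mod 41 = 14.
m₂ = c^(d_q) mod q: c ≡ 23 (mod 73), and 23^17 mod 73 = 19.
h = q_inv·(m₁ − m₂) mod p = 9·(14 − 19) mod 41 = 37.
m = m₂ + h·q = 19 + 37·73 = 2720.

2720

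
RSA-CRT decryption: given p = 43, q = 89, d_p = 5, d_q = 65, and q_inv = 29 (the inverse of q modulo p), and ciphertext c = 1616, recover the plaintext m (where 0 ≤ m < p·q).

m₁ = c^(d_p) mod p: c ≡ 25 (mod 43), and 25^5 mod 43 = 24.
m₂ = c^(d_q) mod q: c ≡ 14 (mod 89), and 14^65 mod 89 = 23.
h = q_inv·(m₁ − m₂) mod p = 29·(24 − 23) mod 43 = 29.
m = m₂ + h·q = 23 + 29·89 = 2604.

2604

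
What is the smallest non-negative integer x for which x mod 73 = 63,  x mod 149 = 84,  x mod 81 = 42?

The moduli are pairwise coprime; N = 73·149·81 = 881037.
N/73 = 12069; 12069 ≡ 24 (mod 73); 24·70 ≡ 1, so inverse 70.
N/149 = 5913; 5913 ≡ 102 (mod 149); 102·19 ≡ 1, so inverse 19.
N/81 = 10877; 10877 ≡ 23 (mod 81); 23·74 ≡ 1, so inverse 74.
x ≡ 63·12069·70 + 84·5913·19 + 42·10877·74 = 96467154.
96467154 mod 881037 = 434121.

434121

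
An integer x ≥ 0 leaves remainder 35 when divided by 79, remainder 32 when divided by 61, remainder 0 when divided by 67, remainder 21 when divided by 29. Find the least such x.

5961928

The moduli are pairwise coprime; N = 79·61·67·29 = 9363317.
N/79 = 118523; 118523 ≡ 23 (mod 79); 23·55 ≡ 1, so inverse 55.
N/61 = 153497; 153497 ≡ 21 (mod 61); 21·32 ≡ 1, so inverse 32.
N/67 = 139751; 139751 ≡ 56 (mod 67); 56·6 ≡ 1, so inverse 6.
N/29 = 322873; 322873 ≡ 16 (mod 29); 16·20 ≡ 1, so inverse 20.
x ≡ 35·118523·55 + 32·153497·32 + 0·139751·6 + 21·322873·20 = 520944363.
520944363 mod 9363317 = 5961928.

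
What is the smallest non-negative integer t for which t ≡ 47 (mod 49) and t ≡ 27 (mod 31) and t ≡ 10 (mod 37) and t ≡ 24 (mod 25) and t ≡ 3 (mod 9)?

12381024

The moduli are pairwise coprime; N = 49·31·37·25·9 = 12645675.
N/49 = 258075; 258075 ≡ 41 (mod 49); 41·6 ≡ 1, so inverse 6.
N/31 = 407925; 407925 ≡ 27 (mod 31); 27·23 ≡ 1, so inverse 23.
N/37 = 341775; 341775 ≡ 6 (mod 37); 6·31 ≡ 1, so inverse 31.
N/25 = 505827; 505827 ≡ 2 (mod 25); 2·13 ≡ 1, so inverse 13.
N/9 = 1405075; 1405075 ≡ 4 (mod 9); 4·7 ≡ 1, so inverse 7.
t ≡ 47·258075·6 + 27·407925·23 + 10·341775·31 + 24·505827·13 + 3·1405075·7 = 619373424.
619373424 mod 12645675 = 12381024.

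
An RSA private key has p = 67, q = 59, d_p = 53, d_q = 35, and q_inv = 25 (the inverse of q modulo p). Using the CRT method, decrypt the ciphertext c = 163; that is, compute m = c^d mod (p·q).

841

m₁ = c^(d_p) mod p: c ≡ 29 (mod 67), and 29^53 mod 67 = 37.
m₂ = c^(d_q) mod q: c ≡ 45 (mod 59), and 45^35 mod 59 = 15.
h = q_inv·(m₁ − m₂) mod p = 25·(37 − 15) mod 67 = 14.
m = m₂ + h·q = 15 + 14·59 = 841.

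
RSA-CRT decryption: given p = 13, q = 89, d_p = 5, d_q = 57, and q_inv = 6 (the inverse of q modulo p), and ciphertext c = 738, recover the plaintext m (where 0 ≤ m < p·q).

992

m₁ = c^(d_p) mod p: c ≡ 10 (mod 13), and 10^5 mod 13 = 4.
m₂ = c^(d_q) mod q: c ≡ 26 (mod 89), and 26^57 mod 89 = 13.
h = q_inv·(m₁ − m₂) mod p = 6·(4 − 13) mod 13 = 11.
m = m₂ + h·q = 13 + 11·89 = 992.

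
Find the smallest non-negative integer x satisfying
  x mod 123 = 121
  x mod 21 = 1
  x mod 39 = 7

gcd(123, 21) = 3 and 3 | (1 − 121), so the pair is consistent; merging gives x ≡ 736 (mod 861), where 861 = lcm(123, 21).
gcd(861, 39) = 3 and 3 | (7 − 736), so the pair is consistent; merging gives x ≡ 4180 (mod 11193), where 11193 = lcm(861, 39).
The solution is unique modulo lcm(123, 21, 39) = 11193.

4180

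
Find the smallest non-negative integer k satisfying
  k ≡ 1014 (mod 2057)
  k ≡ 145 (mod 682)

gcd(2057, 682) = 11 and 11 | (145 − 1014), so the pair is consistent; merging gives k ≡ 93579 (mod 127534), where 127534 = lcm(2057, 682).
The solution is unique modulo lcm(2057, 682) = 127534.

93579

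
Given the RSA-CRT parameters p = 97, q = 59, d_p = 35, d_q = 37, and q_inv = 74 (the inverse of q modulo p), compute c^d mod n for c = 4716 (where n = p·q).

4379

m₁ = c^(d_p) mod p: c ≡ 60 (mod 97), and 60^35 mod 97 = 14.
m₂ = c^(d_q) mod q: c ≡ 55 (mod 59), and 55^37 mod 59 = 13.
h = q_inv·(m₁ − m₂) mod p = 74·(14 − 13) mod 97 = 74.
m = m₂ + h·q = 13 + 74·59 = 4379.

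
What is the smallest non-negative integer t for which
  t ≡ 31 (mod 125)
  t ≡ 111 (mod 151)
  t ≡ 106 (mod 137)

894031

The moduli are pairwise coprime; N = 125·151·137 = 2585875.
N/125 = 20687; 20687 ≡ 62 (mod 125); 62·123 ≡ 1, so inverse 123.
N/151 = 17125; 17125 ≡ 62 (mod 151); 62·95 ≡ 1, so inverse 95.
N/137 = 18875; 18875 ≡ 106 (mod 137); 106·53 ≡ 1, so inverse 53.
t ≡ 31·20687·123 + 111·17125·95 + 106·18875·53 = 365502406.
365502406 mod 2585875 = 894031.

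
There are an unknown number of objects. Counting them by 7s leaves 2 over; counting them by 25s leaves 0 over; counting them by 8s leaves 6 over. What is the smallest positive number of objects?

The moduli are pairwise coprime; M = 7·25·8 = 1400.
M/7 = 200; 200 ≡ 4 (mod 7); 4·2 ≡ 1, so inverse 2.
M/25 = 56; 56 ≡ 6 (mod 25); 6·21 ≡ 1, so inverse 21.
M/8 = 175; 175 ≡ 7 (mod 8); 7·7 ≡ 1, so inverse 7.
N ≡ 2·200·2 + 0·56·21 + 6·175·7 = 8150.
8150 mod 1400 = 1150.

1150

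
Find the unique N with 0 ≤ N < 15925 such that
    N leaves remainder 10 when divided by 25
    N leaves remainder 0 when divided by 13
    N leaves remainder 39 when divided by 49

5135

Combine the congruences pairwise.
From N ≡ 10 (mod 25) write N = 10 + 25t. Substituting into N ≡ 0 (mod 13) gives 25t ≡ 3 (mod 13), and since 12⁻¹ ≡ 12 (mod 13), t ≡ 10. Hence N ≡ 10 + 25·10 = 260 (mod 325).
From N ≡ 260 (mod 325) write N = 260 + 325t. Substituting into N ≡ 39 (mod 49) gives 325t ≡ 24 (mod 49), and since 31⁻¹ ≡ 19 (mod 49), t ≡ 15. Hence N ≡ 260 + 325·15 = 5135 (mod 15925).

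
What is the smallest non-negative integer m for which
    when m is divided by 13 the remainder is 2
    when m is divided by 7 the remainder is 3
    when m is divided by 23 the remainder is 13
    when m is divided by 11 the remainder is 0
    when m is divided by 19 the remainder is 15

1991

The moduli are pairwise coprime; N = 13·7·23·11·19 = 437437.
N/13 = 33649; 33649 ≡ 5 (mod 13); 5·8 ≡ 1, so inverse 8.
N/7 = 62491; 62491 ≡ 2 (mod 7); 2·4 ≡ 1, so inverse 4.
N/23 = 19019; 19019 ≡ 21 (mod 23); 21·11 ≡ 1, so inverse 11.
N/11 = 39767; 39767 ≡ 2 (mod 11); 2·6 ≡ 1, so inverse 6.
N/19 = 23023; 23023 ≡ 14 (mod 19); 14·15 ≡ 1, so inverse 15.
m ≡ 2·33649·8 + 3·62491·4 + 13·19019·11 + 0·39767·6 + 15·23023·15 = 9188168.
9188168 mod 437437 = 1991.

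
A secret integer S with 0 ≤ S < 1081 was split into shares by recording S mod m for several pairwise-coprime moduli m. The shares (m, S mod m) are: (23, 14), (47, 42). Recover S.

From S ≡ 14 (mod 23) write S = 14 + 23t. Substituting into S ≡ 42 (mod 47) gives 23t ≡ 28 (mod 47), and since 23⁻¹ ≡ 45 (mod 47), t ≡ 38. Hence S ≡ 14 + 23·38 = 888 (mod 1081).

888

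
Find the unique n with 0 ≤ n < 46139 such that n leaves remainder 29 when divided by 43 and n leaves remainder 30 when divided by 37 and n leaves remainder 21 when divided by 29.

The moduli are pairwise coprime; M = 43·37·29 = 46139.
M/43 = 1073; 1073 ≡ 41 (mod 43); 41·21 ≡ 1, so inverse 21.
M/37 = 1247; 1247 ≡ 26 (mod 37); 26·10 ≡ 1, so inverse 10.
M/29 = 1591; 1591 ≡ 25 (mod 29); 25·7 ≡ 1, so inverse 7.
n ≡ 29·1073·21 + 30·1247·10 + 21·1591·7 = 1261434.
1261434 mod 46139 = 15681.

15681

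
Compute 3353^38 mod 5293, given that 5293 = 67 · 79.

Mod 67: 3353 ≡ 3; 3^38 ≡ 25 (mod 67).
Mod 79: 3353 ≡ 35; 35^38 ≡ 9 (mod 79).
Combine by CRT: x ≡ 25 (mod 67), x ≡ 9 (mod 79) ⇒ x ≡ 3643 (mod 5293).

3643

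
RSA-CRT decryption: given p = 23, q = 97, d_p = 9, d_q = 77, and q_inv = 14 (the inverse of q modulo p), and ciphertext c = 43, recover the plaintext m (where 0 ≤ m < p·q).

m₁ = c^(d_p) mod p: c ≡ 20 (mod 23), and 20^9 mod 23 = 5.
m₂ = c^(d_q) mod q: c ≡ 43 (mod 97), and 43^77 mod 97 = 93.
h = q_inv·(m₁ − m₂) mod p = 14·(5 − 93) mod 23 = 10.
m = m₂ + h·q = 93 + 10·97 = 1063.

1063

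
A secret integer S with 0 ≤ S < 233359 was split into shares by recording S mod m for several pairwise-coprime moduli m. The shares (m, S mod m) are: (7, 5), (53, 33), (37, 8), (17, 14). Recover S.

4485

The moduli are pairwise coprime; N = 7·53·37·17 = 233359.
N/7 = 33337; 33337 ≡ 3 (mod 7); 3·5 ≡ 1, so inverse 5.
N/53 = 4403; 4403 ≡ 4 (mod 53); 4·40 ≡ 1, so inverse 40.
N/37 = 6307; 6307 ≡ 17 (mod 37); 17·24 ≡ 1, so inverse 24.
N/17 = 13727; 13727 ≡ 8 (mod 17); 8·15 ≡ 1, so inverse 15.
S ≡ 5·33337·5 + 33·4403·40 + 8·6307·24 + 14·13727·15 = 10738999.
10738999 mod 233359 = 4485.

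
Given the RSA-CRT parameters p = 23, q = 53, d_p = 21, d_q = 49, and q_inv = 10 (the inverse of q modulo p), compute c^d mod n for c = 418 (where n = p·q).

m₁ = c^(d_p) mod p: c ≡ 4 (mod 23), and 4^21 mod 23 = 6.
m₂ = c^(d_q) mod q: c ≡ 47 (mod 53), and 47^49 mod 53 = 13.
h = q_inv·(m₁ − m₂) mod p = 10·(6 − 13) mod 23 = 22.
m = m₂ + h·q = 13 + 22·53 = 1179.

1179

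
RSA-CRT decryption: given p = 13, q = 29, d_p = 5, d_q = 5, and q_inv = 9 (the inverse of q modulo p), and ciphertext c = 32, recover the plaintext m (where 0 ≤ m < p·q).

301

m₁ = c^(d_p) mod p: c ≡ 6 (mod 13), and 6^5 mod 13 = 2.
m₂ = c^(d_q) mod q: c ≡ 3 (mod 29), and 3^5 mod 29 = 11.
h = q_inv·(m₁ − m₂) mod p = 9·(2 − 11) mod 13 = 10.
m = m₂ + h·q = 11 + 10·29 = 301.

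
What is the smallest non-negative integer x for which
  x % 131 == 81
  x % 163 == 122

From x ≡ 81 (mod 131) write x = 81 + 131t. Substituting into x ≡ 122 (mod 163) gives 131t ≡ 41 (mod 163), and since 131⁻¹ ≡ 56 (mod 163), t ≡ 14. Hence x ≡ 81 + 131·14 = 1915 (mod 21353).

1915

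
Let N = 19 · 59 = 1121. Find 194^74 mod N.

358

Mod 19: 194 ≡ 4; by Fermat, exponent reduces to 74 mod 18 = 2; 4^2 ≡ 16 (mod 19).
Mod 59: 194 ≡ 17; by Fermat, exponent reduces to 74 mod 58 = 16; 17^16 ≡ 4 (mod 59).
Combine by CRT: x ≡ 16 (mod 19), x ≡ 4 (mod 59) ⇒ x ≡ 358 (mod 1121).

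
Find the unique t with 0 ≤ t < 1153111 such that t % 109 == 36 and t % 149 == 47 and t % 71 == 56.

From t ≡ 36 (mod 109) write t = 36 + 109s. Substituting into t ≡ 47 (mod 149) gives 109s ≡ 11 (mod 149), and since 109⁻¹ ≡ 108 (mod 149), s ≡ 145. Hence t ≡ 36 + 109·145 = 15841 (mod 16241).
From t ≡ 15841 (mod 16241) write t = 15841 + 16241s. Substituting into t ≡ 56 (mod 71) gives 16241s ≡ 48 (mod 71), and since 53⁻¹ ≡ 67 (mod 71), s ≡ 21. Hence t ≡ 15841 + 16241·21 = 356902 (mod 1153111).

356902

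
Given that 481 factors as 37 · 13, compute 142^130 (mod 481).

Mod 37: 142 ≡ 31; by Fermat, exponent reduces to 130 mod 36 = 22; 31^22 ≡ 36 (mod 37).
Mod 13: 142 ≡ 12; by Fermat, exponent reduces to 130 mod 12 = 10; 12^10 ≡ 1 (mod 13).
Combine by CRT: x ≡ 36 (mod 37), x ≡ 1 (mod 13) ⇒ x ≡ 443 (mod 481).

443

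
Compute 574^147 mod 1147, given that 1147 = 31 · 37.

Mod 31: 574 ≡ 16; by Fermat, exponent reduces to 147 mod 30 = 27; 16^27 ≡ 8 (mod 31).
Mod 37: 574 ≡ 19; by Fermat, exponent reduces to 147 mod 36 = 3; 19^3 ≡ 14 (mod 37).
Combine by CRT: x ≡ 8 (mod 31), x ≡ 14 (mod 37) ⇒ x ≡ 1124 (mod 1147).

1124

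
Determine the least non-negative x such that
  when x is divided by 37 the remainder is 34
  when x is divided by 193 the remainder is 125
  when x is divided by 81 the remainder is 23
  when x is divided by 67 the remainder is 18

The moduli are pairwise coprime; N = 37·193·81·67 = 38754207.
N/37 = 1047411; 1047411 ≡ 15 (mod 37); 15·5 ≡ 1, so inverse 5.
N/193 = 200799; 200799 ≡ 79 (mod 193); 79·22 ≡ 1, so inverse 22.
N/81 = 478447; 478447 ≡ 61 (mod 81); 61·4 ≡ 1, so inverse 4.
N/67 = 578421; 578421 ≡ 10 (mod 67); 10·47 ≡ 1, so inverse 47.
x ≡ 34·1047411·5 + 125·200799·22 + 23·478447·4 + 18·578421·47 = 1263618410.
1263618410 mod 38754207 = 23483786.

23483786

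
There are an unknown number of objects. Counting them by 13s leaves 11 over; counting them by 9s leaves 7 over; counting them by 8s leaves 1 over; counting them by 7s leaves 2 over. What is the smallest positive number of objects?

5497

The moduli are pairwise coprime; M = 13·9·8·7 = 6552.
M/13 = 504; 504 ≡ 10 (mod 13); 10·4 ≡ 1, so inverse 4.
M/9 = 728; 728 ≡ 8 (mod 9); 8·8 ≡ 1, so inverse 8.
M/8 = 819; 819 ≡ 3 (mod 8); 3·3 ≡ 1, so inverse 3.
M/7 = 936; 936 ≡ 5 (mod 7); 5·3 ≡ 1, so inverse 3.
N ≡ 11·504·4 + 7·728·8 + 1·819·3 + 2·936·3 = 71017.
71017 mod 6552 = 5497.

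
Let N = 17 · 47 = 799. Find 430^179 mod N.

465

Mod 17: 430 ≡ 5; by Fermat, exponent reduces to 179 mod 16 = 3; 5^3 ≡ 6 (mod 17).
Mod 47: 430 ≡ 7; by Fermat, exponent reduces to 179 mod 46 = 41; 7^41 ≡ 42 (mod 47).
Combine by CRT: x ≡ 6 (mod 17), x ≡ 42 (mod 47) ⇒ x ≡ 465 (mod 799).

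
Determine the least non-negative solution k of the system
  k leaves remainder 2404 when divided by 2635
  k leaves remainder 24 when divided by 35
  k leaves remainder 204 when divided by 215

463529

Combine the congruences pairwise.
gcd(2635, 35) = 5 and 5 | (24 − 2404), so the pair is consistent; merging gives k ≡ 2404 (mod 18445), where 18445 = lcm(2635, 35).
gcd(18445, 215) = 5 and 5 | (204 − 2404), so the pair is consistent; merging gives k ≡ 463529 (mod 793135), where 793135 = lcm(18445, 215).
The solution is unique modulo lcm(2635, 35, 215) = 793135.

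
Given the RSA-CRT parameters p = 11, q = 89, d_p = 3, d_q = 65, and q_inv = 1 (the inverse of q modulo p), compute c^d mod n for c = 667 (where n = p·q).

m₁ = c^(d_p) mod p: c ≡ 7 (mod 11), and 7^3 mod 11 = 2.
m₂ = c^(d_q) mod q: c ≡ 44 (mod 89), and 44^65 mod 89 = 87.
h = q_inv·(m₁ − m₂) mod p = 1·(2 − 87) mod 11 = 3.
m = m₂ + h·q = 87 + 3·89 = 354.

354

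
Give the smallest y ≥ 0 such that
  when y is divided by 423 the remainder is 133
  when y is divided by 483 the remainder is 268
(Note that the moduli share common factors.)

gcd(423, 483) = 3 and 3 | (268 − 133), so the pair is consistent; merging gives y ≡ 16207 (mod 68103), where 68103 = lcm(423, 483).
The solution is unique modulo lcm(423, 483) = 68103.

16207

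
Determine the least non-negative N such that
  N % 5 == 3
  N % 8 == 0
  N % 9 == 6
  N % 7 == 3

The moduli are pairwise coprime; M = 5·8·9·7 = 2520.
M/5 = 504; 504 ≡ 4 (mod 5); 4·4 ≡ 1, so inverse 4.
M/8 = 315; 315 ≡ 3 (mod 8); 3·3 ≡ 1, so inverse 3.
M/9 = 280; 280 ≡ 1 (mod 9), inverse 1.
M/7 = 360; 360 ≡ 3 (mod 7); 3·5 ≡ 1, so inverse 5.
N ≡ 3·504·4 + 0·315·3 + 6·280·1 + 3·360·5 = 13128.
13128 mod 2520 = 528.

528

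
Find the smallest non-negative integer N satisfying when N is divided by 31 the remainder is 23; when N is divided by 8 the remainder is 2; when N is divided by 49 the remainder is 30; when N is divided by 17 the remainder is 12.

The moduli are pairwise coprime; M = 31·8·49·17 = 206584.
M/31 = 6664; 6664 ≡ 30 (mod 31); 30·30 ≡ 1, so inverse 30.
M/8 = 25823; 25823 ≡ 7 (mod 8); 7·7 ≡ 1, so inverse 7.
M/49 = 4216; 4216 ≡ 2 (mod 49); 2·25 ≡ 1, so inverse 25.
M/17 = 12152; 12152 ≡ 14 (mod 17); 14·11 ≡ 1, so inverse 11.
N ≡ 23·6664·30 + 2·25823·7 + 30·4216·25 + 12·12152·11 = 9725746.
9725746 mod 206584 = 16298.

16298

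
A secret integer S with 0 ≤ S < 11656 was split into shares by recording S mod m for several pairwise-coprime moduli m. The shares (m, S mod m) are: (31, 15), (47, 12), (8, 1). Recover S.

The moduli are pairwise coprime; N = 31·47·8 = 11656.
N/31 = 376; 376 ≡ 4 (mod 31); 4·8 ≡ 1, so inverse 8.
N/47 = 248; 248 ≡ 13 (mod 47); 13·29 ≡ 1, so inverse 29.
N/8 = 1457; 1457 ≡ 1 (mod 8), inverse 1.
S ≡ 15·376·8 + 12·248·29 + 1·1457·1 = 132881.
132881 mod 11656 = 4665.

4665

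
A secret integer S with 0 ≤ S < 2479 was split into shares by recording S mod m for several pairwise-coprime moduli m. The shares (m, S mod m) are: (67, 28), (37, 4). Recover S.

Combine the congruences pairwise.
From S ≡ 28 (mod 67) write S = 28 + 67t. Substituting into S ≡ 4 (mod 37) gives 67t ≡ 13 (mod 37), and since 30⁻¹ ≡ 21 (mod 37), t ≡ 14. Hence S ≡ 28 + 67·14 = 966 (mod 2479).

966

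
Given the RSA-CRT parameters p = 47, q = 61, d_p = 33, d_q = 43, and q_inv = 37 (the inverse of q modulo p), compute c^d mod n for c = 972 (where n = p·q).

1567

m₁ = c^(d_p) mod p: c ≡ 32 (mod 47), and 32^33 mod 47 = 16.
m₂ = c^(d_q) mod q: c ≡ 57 (mod 61), and 57^43 mod 61 = 42.
h = q_inv·(m₁ − m₂) mod p = 37·(16 − 42) mod 47 = 25.
m = m₂ + h·q = 42 + 25·61 = 1567.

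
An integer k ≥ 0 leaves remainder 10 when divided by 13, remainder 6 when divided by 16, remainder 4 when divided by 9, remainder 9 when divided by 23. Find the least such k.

5782

From k ≡ 10 (mod 13) write k = 10 + 13t. Substituting into k ≡ 6 (mod 16) gives 13t ≡ 12 (mod 16), and since 13⁻¹ ≡ 5 (mod 16), t ≡ 12. Hence k ≡ 10 + 13·12 = 166 (mod 208).
From k ≡ 166 (mod 208) write k = 166 + 208t. Substituting into k ≡ 4 (mod 9) gives 208t ≡ 0 (mod 9), and since 1⁻¹ ≡ 1 (mod 9), t ≡ 0. Hence k ≡ 166 + 208·0 = 166 (mod 1872).
From k ≡ 166 (mod 1872) write k = 166 + 1872t. Substituting into k ≡ 9 (mod 23) gives 1872t ≡ 4 (mod 23), and since 9⁻¹ ≡ 18 (mod 23), t ≡ 3. Hence k ≡ 166 + 1872·3 = 5782 (mod 43056).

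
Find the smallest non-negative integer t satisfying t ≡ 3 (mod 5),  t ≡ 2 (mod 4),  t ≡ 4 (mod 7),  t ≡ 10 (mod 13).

998

From t ≡ 3 (mod 5) write t = 3 + 5s. Substituting into t ≡ 2 (mod 4) gives 5s ≡ 3 (mod 4), and since 1⁻¹ ≡ 1 (mod 4), s ≡ 3. Hence t ≡ 3 + 5·3 = 18 (mod 20).
From t ≡ 18 (mod 20) write t = 18 + 20s. Substituting into t ≡ 4 (mod 7) gives 20s ≡ 0 (mod 7), and since 6⁻¹ ≡ 6 (mod 7), s ≡ 0. Hence t ≡ 18 + 20·0 = 18 (mod 140).
From t ≡ 18 (mod 140) write t = 18 + 140s. Substituting into t ≡ 10 (mod 13) gives 140s ≡ 5 (mod 13), and since 10⁻¹ ≡ 4 (mod 13), s ≡ 7. Hence t ≡ 18 + 140·7 = 998 (mod 1820).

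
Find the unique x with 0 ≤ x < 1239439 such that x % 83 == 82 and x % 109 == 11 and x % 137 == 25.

From x ≡ 82 (mod 83) write x = 82 + 83t. Substituting into x ≡ 11 (mod 109) gives 83t ≡ 38 (mod 109), and since 83⁻¹ ≡ 88 (mod 109), t ≡ 74. Hence x ≡ 82 + 83·74 = 6224 (mod 9047).
From x ≡ 6224 (mod 9047) write x = 6224 + 9047t. Substituting into x ≡ 25 (mod 137) gives 9047t ≡ 103 (mod 137), and since 5⁻¹ ≡ 55 (mod 137), t ≡ 48. Hence x ≡ 6224 + 9047·48 = 440480 (mod 1239439).

440480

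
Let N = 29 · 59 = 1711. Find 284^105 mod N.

Mod 29: 284 ≡ 23; by Fermat, exponent reduces to 105 mod 28 = 21; 23^21 ≡ 1 (mod 29).
Mod 59: 284 ≡ 48; by Fermat, exponent reduces to 105 mod 58 = 47; 48^47 ≡ 36 (mod 59).
Combine by CRT: x ≡ 1 (mod 29), x ≡ 36 (mod 59) ⇒ x ≡ 1393 (mod 1711).

1393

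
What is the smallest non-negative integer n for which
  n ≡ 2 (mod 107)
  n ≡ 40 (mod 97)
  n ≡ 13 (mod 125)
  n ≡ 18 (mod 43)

17526388

From n ≡ 2 (mod 107) write n = 2 + 107t. Substituting into n ≡ 40 (mod 97) gives 107t ≡ 38 (mod 97), and since 10⁻¹ ≡ 68 (mod 97), t ≡ 62. Hence n ≡ 2 + 107·62 = 6636 (mod 10379).
From n ≡ 6636 (mod 10379) write n = 6636 + 10379t. Substituting into n ≡ 13 (mod 125) gives 10379t ≡ 2 (mod 125), and since 4⁻¹ ≡ 94 (mod 125), t ≡ 63. Hence n ≡ 6636 + 10379·63 = 660513 (mod 1297375).
From n ≡ 660513 (mod 1297375) write n = 660513 + 1297375t. Substituting into n ≡ 18 (mod 43) gives 1297375t ≡ 28 (mod 43), and since 22⁻¹ ≡ 2 (mod 43), t ≡ 13. Hence n ≡ 660513 + 1297375·13 = 17526388 (mod 55787125).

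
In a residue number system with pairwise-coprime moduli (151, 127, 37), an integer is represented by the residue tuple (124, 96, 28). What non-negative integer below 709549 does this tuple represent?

The moduli are pairwise coprime; N = 151·127·37 = 709549.
N/151 = 4699; 4699 ≡ 18 (mod 151); 18·42 ≡ 1, so inverse 42.
N/127 = 5587; 5587 ≡ 126 (mod 127); 126·126 ≡ 1, so inverse 126.
N/37 = 19177; 19177 ≡ 11 (mod 37); 11·27 ≡ 1, so inverse 27.
x ≡ 124·4699·42 + 96·5587·126 + 28·19177·27 = 106550556.
106550556 mod 709549 = 118206.

118206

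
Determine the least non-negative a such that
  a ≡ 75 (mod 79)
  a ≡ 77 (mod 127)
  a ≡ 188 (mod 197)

The moduli are pairwise coprime; N = 79·127·197 = 1976501.
N/79 = 25019; 25019 ≡ 55 (mod 79); 55·23 ≡ 1, so inverse 23.
N/127 = 15563; 15563 ≡ 69 (mod 127); 69·81 ≡ 1, so inverse 81.
N/197 = 10033; 10033 ≡ 183 (mod 197); 183·14 ≡ 1, so inverse 14.
a ≡ 75·25019·23 + 77·15563·81 + 188·10033·14 = 166631062.
166631062 mod 1976501 = 604978.

604978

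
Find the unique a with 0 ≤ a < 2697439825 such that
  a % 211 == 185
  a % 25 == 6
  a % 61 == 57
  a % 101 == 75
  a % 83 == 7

1983777031

The moduli are pairwise coprime; N = 211·25·61·101·83 = 2697439825.
N/211 = 12784075; 12784075 ≡ 7 (mod 211); 7·181 ≡ 1, so inverse 181.
N/25 = 107897593; 107897593 ≡ 18 (mod 25); 18·7 ≡ 1, so inverse 7.
N/61 = 44220325; 44220325 ≡ 22 (mod 61); 22·25 ≡ 1, so inverse 25.
N/101 = 26707325; 26707325 ≡ 97 (mod 101); 97·25 ≡ 1, so inverse 25.
N/83 = 32499275; 32499275 ≡ 44 (mod 83); 44·17 ≡ 1, so inverse 17.
a ≡ 185·12784075·181 + 6·107897593·7 + 57·44220325·25 + 75·26707325·25 + 7·32499275·17 = 549564061506.
549564061506 mod 2697439825 = 1983777031.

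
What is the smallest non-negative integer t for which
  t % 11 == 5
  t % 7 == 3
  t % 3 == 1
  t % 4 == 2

From t ≡ 5 (mod 11) write t = 5 + 11s. Substituting into t ≡ 3 (mod 7) gives 11s ≡ 5 (mod 7), and since 4⁻¹ ≡ 2 (mod 7), s ≡ 3. Hence t ≡ 5 + 11·3 = 38 (mod 77).
From t ≡ 38 (mod 77) write t = 38 + 77s. Substituting into t ≡ 1 (mod 3) gives 77s ≡ 2 (mod 3), and since 2⁻¹ ≡ 2 (mod 3), s ≡ 1. Hence t ≡ 38 + 77·1 = 115 (mod 231).
From t ≡ 115 (mod 231) write t = 115 + 231s. Substituting into t ≡ 2 (mod 4) gives 231s ≡ 3 (mod 4), and since 3⁻¹ ≡ 3 (mod 4), s ≡ 1. Hence t ≡ 115 + 231·1 = 346 (mod 924).

346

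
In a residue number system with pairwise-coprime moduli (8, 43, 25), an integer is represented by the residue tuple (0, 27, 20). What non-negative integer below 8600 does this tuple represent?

6520

The moduli are pairwise coprime; N = 8·43·25 = 8600.
N/8 = 1075; 1075 ≡ 3 (mod 8); 3·3 ≡ 1, so inverse 3.
N/43 = 200; 200 ≡ 28 (mod 43); 28·20 ≡ 1, so inverse 20.
N/25 = 344; 344 ≡ 19 (mod 25); 19·4 ≡ 1, so inverse 4.
x ≡ 0·1075·3 + 27·200·20 + 20·344·4 = 135520.
135520 mod 8600 = 6520.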